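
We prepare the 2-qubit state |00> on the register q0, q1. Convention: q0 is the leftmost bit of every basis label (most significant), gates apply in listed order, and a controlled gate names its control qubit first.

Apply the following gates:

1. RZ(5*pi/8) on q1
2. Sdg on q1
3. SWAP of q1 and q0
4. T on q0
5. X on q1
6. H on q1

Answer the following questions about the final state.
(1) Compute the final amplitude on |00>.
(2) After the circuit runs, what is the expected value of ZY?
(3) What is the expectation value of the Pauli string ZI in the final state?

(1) The final state's coefficient on |00> equals -sqrt(2)*exp(11*I*pi/16)/2.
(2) The expectation value of ZY is 0.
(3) The observable ZI averages to 1.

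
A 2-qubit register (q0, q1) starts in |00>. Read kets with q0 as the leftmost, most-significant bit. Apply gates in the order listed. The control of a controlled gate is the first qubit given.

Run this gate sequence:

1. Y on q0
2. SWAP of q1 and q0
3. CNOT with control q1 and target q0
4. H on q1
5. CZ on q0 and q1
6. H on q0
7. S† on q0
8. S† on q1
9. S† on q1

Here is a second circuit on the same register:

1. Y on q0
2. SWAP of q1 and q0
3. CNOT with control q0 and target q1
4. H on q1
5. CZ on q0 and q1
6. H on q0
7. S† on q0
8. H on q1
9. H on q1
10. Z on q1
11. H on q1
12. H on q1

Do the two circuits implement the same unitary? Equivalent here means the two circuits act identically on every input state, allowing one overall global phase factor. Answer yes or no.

No — the two circuits implement different unitaries, even allowing a global phase.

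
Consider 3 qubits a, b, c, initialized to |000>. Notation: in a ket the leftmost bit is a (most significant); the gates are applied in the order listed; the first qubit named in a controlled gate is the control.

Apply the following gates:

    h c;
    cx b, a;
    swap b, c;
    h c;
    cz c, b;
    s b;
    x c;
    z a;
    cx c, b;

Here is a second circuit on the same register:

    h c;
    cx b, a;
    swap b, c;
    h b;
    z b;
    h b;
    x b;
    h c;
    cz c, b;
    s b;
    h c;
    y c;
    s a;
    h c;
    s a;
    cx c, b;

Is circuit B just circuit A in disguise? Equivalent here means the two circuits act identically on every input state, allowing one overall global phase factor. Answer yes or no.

No: there is an input state on which the two circuits produce genuinely different outputs (not merely differing by a phase).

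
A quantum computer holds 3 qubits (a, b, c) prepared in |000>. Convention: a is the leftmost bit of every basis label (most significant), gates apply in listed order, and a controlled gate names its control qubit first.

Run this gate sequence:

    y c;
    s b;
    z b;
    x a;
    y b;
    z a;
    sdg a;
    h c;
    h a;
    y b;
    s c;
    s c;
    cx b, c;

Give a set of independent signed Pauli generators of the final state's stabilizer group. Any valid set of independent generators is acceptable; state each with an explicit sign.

The final state is stabilized by the group generated by -XII, +IIX, +IZI; other independent generating sets are equally valid.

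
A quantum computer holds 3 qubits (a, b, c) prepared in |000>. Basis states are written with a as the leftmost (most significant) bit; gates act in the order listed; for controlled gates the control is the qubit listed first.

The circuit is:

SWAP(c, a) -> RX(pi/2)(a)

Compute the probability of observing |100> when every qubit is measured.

A full measurement returns |100> with probability 1/2.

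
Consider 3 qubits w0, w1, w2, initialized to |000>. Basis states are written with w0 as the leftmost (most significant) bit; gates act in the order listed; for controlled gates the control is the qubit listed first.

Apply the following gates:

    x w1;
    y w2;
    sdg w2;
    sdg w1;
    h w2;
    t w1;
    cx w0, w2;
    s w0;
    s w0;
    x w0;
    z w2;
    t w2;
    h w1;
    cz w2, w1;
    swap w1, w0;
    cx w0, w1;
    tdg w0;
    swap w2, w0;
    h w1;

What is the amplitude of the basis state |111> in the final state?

|111> carries amplitude -sqrt(2)*exp(3*I*pi/4)/4 in the final state.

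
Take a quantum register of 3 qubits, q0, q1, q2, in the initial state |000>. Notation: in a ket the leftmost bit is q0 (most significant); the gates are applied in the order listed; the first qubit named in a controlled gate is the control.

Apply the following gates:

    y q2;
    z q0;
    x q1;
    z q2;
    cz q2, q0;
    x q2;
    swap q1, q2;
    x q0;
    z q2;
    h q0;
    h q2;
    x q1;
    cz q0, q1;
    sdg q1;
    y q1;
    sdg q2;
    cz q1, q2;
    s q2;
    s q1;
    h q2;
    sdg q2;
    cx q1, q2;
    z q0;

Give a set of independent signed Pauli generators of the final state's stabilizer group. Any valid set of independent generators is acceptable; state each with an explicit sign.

The stabilizer group can be generated by -XII, +IZI, -IIZ, among other valid generating sets.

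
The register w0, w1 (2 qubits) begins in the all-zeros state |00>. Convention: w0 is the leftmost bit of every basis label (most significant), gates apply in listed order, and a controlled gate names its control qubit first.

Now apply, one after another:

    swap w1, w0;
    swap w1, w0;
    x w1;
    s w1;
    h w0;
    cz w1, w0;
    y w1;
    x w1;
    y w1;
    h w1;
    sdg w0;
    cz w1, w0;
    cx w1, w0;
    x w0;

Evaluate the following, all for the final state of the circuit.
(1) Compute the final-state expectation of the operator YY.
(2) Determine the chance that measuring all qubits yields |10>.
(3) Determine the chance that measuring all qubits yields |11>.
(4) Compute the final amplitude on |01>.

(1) The expectation value of YY is 1. Key observation: gates 1-2 undo each other exactly, leaving only the rest of the circuit to track.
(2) The probability of measuring |10> is 1/4.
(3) A full measurement returns |11> with probability 1/4.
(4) |01> carries amplitude -I/2 in the final state.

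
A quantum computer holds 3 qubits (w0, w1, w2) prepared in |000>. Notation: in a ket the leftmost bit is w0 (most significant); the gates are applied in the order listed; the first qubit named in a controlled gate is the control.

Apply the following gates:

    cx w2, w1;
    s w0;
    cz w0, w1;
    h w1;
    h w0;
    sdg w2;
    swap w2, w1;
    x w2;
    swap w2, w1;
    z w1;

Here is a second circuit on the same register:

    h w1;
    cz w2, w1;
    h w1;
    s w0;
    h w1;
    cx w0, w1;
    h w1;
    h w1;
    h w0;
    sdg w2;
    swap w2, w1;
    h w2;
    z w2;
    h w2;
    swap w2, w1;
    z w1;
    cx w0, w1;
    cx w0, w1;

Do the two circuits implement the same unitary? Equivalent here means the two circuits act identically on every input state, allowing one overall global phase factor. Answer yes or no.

Yes: on every input state the two circuits agree up to one overall phase factor.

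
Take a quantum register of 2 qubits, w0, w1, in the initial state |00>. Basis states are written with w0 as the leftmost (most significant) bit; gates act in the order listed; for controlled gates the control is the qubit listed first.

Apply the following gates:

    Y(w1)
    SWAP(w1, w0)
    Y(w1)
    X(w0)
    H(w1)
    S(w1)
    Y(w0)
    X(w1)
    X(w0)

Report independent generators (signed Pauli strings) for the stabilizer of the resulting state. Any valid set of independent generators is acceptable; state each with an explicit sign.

The stabilizer group can be generated by +IY, +ZI, among other valid generating sets.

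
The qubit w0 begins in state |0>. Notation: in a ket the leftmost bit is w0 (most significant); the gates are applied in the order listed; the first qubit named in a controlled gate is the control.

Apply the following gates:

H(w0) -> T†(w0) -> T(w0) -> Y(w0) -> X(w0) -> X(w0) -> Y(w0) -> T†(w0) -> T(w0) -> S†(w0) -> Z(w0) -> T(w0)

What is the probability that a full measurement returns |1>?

A full measurement returns |1> with probability 1/2.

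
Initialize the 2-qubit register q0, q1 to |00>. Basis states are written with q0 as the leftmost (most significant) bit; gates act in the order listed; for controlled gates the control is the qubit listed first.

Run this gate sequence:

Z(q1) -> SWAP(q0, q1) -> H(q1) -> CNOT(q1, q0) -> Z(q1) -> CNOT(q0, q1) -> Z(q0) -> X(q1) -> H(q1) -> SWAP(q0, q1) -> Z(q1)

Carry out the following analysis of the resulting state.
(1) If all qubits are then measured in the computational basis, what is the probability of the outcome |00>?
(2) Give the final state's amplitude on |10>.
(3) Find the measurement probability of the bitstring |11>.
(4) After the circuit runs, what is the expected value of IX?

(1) The probability of measuring |00> is 1/4.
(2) |10> carries amplitude -1/2 in the final state.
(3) A full measurement returns |11> with probability 1/4.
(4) In the final state, IX has expectation -1.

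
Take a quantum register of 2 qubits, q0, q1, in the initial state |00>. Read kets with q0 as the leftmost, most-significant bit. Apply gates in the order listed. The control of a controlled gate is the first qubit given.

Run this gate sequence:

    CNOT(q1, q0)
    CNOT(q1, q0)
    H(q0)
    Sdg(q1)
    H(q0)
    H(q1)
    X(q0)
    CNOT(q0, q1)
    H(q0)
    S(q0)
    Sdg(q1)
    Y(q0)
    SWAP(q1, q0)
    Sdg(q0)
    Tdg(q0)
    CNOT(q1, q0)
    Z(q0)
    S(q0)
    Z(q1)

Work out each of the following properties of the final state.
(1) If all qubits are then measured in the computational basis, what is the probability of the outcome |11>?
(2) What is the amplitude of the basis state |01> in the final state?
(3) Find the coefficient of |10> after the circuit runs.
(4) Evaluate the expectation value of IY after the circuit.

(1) The probability of measuring |11> is 1/4.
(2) |01> carries amplitude exp(I*pi/4)/2 in the final state.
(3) The amplitude on |10> is -exp(I*pi/4)/2.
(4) In the final state, IY has expectation -sqrt(2)/2.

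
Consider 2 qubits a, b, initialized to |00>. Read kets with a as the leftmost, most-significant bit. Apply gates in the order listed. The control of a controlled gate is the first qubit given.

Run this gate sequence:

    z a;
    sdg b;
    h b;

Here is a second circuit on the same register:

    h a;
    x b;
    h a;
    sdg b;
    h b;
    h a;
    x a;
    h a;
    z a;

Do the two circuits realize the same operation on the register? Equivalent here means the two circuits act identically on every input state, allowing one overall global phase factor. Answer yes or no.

No: there is an input state on which the two circuits produce genuinely different outputs (not merely differing by a phase).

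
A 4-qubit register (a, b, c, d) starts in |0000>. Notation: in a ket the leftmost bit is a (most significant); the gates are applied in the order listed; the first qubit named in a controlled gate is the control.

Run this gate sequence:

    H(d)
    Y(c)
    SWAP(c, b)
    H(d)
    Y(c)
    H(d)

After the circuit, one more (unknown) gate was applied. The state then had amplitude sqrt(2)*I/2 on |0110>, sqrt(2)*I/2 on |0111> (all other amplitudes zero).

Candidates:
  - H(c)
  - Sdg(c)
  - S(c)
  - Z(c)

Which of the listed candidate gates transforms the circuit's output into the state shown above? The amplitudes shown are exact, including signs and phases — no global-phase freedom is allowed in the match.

The applied gate was Sdg(c).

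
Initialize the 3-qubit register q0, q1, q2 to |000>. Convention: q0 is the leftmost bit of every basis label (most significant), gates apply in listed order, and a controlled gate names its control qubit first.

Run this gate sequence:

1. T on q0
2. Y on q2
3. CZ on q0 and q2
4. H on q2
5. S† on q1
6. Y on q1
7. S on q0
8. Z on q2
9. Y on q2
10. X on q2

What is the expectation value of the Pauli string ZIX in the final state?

In the final state, ZIX has expectation -1.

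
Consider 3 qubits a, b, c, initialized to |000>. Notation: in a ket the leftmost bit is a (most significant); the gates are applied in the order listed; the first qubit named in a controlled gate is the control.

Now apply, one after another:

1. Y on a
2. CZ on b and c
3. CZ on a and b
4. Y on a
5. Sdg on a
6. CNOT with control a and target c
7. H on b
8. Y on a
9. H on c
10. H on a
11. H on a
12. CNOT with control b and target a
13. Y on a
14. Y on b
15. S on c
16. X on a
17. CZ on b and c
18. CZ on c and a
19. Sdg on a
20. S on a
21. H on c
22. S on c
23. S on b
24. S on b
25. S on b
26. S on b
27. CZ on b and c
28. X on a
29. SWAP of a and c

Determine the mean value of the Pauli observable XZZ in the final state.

In the final state, XZZ has expectation 0. Key observation: the block from step 23 through step 26 cancels to the identity and can be dropped.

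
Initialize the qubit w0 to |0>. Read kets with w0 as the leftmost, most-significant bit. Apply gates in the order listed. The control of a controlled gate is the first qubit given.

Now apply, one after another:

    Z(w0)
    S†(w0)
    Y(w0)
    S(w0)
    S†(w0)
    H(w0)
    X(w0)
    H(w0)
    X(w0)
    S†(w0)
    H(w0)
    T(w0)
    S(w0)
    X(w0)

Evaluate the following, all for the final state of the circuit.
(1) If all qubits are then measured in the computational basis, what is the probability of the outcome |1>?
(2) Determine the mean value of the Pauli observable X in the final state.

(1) The probability of measuring |1> is 1/2.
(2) The observable X averages to -sqrt(2)/2.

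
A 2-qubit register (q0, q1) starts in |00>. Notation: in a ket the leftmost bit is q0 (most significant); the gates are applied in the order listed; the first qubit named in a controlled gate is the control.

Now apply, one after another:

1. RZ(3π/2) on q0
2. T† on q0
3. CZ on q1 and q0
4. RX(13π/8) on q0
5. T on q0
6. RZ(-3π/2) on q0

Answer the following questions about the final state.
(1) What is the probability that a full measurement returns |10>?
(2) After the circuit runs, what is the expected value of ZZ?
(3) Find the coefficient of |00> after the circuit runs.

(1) A full measurement returns |10> with probability sin(3*pi/16)**2.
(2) The expectation value of ZZ is sqrt(2 - sqrt(2))/2.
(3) The final state's coefficient on |00> equals -cos(3*pi/16).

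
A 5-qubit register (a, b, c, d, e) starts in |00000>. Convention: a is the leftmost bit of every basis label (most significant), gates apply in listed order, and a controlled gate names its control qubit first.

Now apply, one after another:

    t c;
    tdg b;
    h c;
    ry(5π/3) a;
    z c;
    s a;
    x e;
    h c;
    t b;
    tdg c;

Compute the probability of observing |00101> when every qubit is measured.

The probability of measuring |00101> is 3/4.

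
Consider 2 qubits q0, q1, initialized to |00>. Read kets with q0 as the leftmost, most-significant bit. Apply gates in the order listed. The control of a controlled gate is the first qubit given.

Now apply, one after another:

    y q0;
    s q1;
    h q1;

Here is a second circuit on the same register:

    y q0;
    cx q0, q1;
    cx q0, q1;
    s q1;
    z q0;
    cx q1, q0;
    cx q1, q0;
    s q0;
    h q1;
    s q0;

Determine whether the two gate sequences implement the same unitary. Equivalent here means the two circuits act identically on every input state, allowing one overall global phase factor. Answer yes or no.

Yes, they are equivalent — the unitaries differ by at most a global phase.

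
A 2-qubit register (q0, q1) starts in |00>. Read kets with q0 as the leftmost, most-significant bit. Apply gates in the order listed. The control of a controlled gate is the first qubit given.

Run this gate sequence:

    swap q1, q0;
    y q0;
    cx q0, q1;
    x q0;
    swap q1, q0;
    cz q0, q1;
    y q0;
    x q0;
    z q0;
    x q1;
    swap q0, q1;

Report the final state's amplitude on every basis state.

After the circuit, the state carries amplitude -1 on |11>, and 0 on every other basis state.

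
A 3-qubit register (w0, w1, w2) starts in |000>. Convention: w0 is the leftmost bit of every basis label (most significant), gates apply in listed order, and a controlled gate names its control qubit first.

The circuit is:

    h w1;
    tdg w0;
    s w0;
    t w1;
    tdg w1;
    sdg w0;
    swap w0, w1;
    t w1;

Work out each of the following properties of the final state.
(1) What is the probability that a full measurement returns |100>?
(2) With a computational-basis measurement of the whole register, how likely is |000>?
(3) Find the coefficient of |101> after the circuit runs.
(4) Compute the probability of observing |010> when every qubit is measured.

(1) The probability of measuring |100> is 1/2. Key observation: gates 3-6 undo each other exactly, leaving only the rest of the circuit to track.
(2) Outcome |000> occurs with probability 1/2.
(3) |101> carries amplitude 0 in the final state.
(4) Outcome |010> occurs with probability 0.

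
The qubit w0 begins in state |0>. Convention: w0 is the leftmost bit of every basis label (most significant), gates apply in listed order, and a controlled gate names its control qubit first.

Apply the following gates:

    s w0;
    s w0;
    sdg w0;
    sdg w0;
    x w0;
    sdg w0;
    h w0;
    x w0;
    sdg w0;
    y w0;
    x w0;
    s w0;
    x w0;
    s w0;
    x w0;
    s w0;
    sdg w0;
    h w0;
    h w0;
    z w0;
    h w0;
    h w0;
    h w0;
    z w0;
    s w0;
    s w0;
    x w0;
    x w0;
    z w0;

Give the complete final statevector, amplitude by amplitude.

The resulting statevector has amplitude 1/2 - I/2 on |0>, 1/2 + I/2 on |1>. Key observation: steps 1-4 multiply out to the identity, so the circuit reduces to the remaining gates.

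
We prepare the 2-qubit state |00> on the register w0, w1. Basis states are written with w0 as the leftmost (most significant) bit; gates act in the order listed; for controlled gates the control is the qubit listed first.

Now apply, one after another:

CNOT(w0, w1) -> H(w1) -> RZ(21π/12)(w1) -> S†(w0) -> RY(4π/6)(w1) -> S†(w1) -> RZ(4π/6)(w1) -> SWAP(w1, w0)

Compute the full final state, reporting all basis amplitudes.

The final amplitudes are (-sqrt(6) + sqrt(2)*exp(I*pi/4))*exp(13*I*pi/24)/4 on |00>, 0 on |01>, (sqrt(2) + sqrt(6)*exp(I*pi/4))*exp(17*I*pi/24)/4 on |10>, 0 on |11>.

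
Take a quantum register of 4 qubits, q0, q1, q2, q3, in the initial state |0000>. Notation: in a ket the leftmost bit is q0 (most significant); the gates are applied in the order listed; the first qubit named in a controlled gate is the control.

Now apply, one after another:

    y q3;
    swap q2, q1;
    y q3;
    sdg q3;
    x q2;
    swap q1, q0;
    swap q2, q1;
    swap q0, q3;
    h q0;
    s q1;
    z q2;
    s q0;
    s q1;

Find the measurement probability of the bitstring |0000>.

A full measurement returns |0000> with probability 0.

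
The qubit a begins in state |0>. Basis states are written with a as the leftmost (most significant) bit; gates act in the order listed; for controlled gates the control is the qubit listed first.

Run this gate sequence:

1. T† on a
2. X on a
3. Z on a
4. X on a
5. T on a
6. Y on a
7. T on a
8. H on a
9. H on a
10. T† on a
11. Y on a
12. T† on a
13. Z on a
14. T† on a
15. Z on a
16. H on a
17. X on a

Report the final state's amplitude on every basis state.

The resulting statevector has amplitude -sqrt(2)/2 on |0>, -sqrt(2)/2 on |1>. Key observation: gates 5-12 undo each other exactly, leaving only the rest of the circuit to track.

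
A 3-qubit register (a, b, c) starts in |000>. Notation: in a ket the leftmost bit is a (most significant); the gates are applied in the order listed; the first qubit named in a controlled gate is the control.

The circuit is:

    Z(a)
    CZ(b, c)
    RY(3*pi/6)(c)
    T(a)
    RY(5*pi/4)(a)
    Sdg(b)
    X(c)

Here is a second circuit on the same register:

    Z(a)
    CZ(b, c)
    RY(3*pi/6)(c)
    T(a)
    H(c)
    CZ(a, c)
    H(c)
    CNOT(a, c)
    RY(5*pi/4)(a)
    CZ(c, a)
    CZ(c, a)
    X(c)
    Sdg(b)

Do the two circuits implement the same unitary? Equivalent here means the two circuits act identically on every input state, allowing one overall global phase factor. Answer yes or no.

Yes: on every input state the two circuits agree up to one overall phase factor.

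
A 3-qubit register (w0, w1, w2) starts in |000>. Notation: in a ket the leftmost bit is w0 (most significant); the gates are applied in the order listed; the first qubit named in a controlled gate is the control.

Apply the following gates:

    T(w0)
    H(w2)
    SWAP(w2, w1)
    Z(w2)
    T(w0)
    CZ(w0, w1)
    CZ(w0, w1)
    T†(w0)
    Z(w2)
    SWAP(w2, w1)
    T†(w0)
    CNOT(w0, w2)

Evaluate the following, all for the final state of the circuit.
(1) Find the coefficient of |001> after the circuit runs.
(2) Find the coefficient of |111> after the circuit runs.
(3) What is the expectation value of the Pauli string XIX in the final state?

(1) The amplitude on |001> is sqrt(2)/2.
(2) The amplitude on |111> is 0.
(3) The expectation value of XIX is 0.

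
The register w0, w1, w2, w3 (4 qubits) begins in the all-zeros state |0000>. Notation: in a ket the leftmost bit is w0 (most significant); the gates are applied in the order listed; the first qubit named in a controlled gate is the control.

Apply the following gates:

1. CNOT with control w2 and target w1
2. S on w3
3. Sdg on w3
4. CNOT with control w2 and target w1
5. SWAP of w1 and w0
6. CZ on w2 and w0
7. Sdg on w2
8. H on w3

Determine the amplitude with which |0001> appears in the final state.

The amplitude on |0001> is sqrt(2)/2.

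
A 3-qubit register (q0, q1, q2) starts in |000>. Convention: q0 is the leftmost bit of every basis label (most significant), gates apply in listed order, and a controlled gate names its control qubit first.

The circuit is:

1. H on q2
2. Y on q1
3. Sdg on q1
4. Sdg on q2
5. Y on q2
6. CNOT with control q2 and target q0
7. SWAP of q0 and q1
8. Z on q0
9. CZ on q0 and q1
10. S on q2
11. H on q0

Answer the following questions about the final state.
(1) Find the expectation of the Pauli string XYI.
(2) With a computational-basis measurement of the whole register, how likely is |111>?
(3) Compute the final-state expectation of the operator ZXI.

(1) In the final state, XYI has expectation 0.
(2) Outcome |111> occurs with probability 1/4.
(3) The expectation value of ZXI is 0.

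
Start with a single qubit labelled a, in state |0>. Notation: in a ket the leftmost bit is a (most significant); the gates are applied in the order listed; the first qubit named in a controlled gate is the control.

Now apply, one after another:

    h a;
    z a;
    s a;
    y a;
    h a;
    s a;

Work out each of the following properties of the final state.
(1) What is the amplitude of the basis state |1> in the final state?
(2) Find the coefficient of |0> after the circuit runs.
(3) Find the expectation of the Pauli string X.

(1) |1> carries amplitude 1/2 - I/2 in the final state.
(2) The amplitude on |0> is -1/2 + I/2.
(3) The expectation value of X is -1.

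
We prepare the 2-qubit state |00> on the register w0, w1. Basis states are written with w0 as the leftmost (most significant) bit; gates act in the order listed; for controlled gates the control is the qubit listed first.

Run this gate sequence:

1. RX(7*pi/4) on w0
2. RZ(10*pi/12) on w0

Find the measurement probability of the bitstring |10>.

A full measurement returns |10> with probability 1/2 - sqrt(2)/4.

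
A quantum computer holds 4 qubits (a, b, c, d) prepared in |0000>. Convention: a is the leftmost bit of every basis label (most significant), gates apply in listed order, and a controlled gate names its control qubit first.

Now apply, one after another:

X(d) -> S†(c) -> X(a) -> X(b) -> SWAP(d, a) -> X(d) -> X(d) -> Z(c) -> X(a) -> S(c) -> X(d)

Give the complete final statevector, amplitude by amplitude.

After the circuit, the state carries amplitude 1 on |0100>, and 0 on every other basis state.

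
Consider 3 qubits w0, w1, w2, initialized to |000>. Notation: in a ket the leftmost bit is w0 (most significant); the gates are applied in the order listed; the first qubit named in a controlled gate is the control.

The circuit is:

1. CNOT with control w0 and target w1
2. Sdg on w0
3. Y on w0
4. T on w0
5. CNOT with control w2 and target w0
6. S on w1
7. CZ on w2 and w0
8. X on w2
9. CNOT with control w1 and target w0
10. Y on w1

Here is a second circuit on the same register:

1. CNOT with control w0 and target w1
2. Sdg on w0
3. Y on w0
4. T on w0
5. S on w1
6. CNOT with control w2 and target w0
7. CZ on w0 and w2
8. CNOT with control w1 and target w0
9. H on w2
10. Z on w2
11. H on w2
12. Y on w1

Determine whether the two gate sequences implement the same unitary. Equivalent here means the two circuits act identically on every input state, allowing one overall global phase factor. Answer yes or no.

Yes: on every input state the two circuits agree up to one overall phase factor.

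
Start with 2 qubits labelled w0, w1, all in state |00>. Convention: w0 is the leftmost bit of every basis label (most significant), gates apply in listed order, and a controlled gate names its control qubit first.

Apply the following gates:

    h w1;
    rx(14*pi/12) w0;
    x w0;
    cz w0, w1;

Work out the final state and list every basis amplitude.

The final amplitudes are I*(-sqrt(3) - 1)/4 on |00>, I*(-sqrt(3) - 1)/4 on |01>, 1/4 - sqrt(3)/4 on |10>, -1/4 + sqrt(3)/4 on |11>.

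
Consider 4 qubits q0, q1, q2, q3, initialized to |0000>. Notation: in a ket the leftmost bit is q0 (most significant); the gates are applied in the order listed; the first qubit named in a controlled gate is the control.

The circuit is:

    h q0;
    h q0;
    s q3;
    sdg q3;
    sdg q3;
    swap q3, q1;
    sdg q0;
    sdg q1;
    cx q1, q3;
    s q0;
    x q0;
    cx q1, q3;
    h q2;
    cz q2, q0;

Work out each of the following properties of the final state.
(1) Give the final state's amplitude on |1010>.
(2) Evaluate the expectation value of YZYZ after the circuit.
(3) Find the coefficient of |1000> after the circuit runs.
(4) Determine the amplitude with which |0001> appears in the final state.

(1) The final state's coefficient on |1010> equals -sqrt(2)/2.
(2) The expectation value of YZYZ is 0.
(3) The amplitude on |1000> is sqrt(2)/2.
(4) The amplitude on |0001> is 0.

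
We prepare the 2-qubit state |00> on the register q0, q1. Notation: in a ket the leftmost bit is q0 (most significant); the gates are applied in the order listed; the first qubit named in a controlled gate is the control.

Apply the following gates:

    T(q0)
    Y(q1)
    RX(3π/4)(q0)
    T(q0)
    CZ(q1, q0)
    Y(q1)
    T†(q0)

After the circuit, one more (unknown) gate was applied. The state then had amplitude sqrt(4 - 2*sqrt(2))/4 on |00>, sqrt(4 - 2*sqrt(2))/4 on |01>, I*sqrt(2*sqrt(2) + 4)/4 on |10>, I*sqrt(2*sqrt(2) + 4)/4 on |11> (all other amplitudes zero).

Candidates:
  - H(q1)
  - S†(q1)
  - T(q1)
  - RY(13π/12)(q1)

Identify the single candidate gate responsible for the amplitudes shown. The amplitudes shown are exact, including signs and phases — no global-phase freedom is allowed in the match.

The applied gate was H(q1).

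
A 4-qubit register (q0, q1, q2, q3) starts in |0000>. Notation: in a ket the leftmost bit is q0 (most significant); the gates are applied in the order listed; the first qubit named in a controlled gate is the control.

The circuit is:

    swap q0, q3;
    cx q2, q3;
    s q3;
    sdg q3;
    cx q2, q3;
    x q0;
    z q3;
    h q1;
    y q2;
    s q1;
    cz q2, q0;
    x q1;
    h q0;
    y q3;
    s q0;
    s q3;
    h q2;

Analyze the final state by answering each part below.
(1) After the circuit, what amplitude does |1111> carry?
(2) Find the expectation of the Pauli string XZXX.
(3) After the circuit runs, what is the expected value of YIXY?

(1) |1111> carries amplitude -sqrt(2)/4 in the final state. Key observation: the block from step 2 through step 5 cancels to the identity and can be dropped.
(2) In the final state, XZXX has expectation 0.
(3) In the final state, YIXY has expectation 0.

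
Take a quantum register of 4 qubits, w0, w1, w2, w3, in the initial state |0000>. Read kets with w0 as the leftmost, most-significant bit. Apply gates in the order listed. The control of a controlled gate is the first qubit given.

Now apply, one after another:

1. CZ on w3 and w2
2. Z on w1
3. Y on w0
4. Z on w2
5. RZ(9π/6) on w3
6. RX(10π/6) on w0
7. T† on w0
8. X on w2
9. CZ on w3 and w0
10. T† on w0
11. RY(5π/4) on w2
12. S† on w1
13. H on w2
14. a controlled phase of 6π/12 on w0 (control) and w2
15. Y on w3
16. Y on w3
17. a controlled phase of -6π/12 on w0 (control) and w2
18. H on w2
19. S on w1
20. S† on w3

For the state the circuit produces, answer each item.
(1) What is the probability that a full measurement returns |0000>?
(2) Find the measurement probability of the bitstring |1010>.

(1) Outcome |0000> occurs with probability sqrt(2)/16 + 1/8. Key observation: gates 12-19 undo each other exactly, leaving only the rest of the circuit to track.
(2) The probability of measuring |1010> is 3/8 - 3*sqrt(2)/16.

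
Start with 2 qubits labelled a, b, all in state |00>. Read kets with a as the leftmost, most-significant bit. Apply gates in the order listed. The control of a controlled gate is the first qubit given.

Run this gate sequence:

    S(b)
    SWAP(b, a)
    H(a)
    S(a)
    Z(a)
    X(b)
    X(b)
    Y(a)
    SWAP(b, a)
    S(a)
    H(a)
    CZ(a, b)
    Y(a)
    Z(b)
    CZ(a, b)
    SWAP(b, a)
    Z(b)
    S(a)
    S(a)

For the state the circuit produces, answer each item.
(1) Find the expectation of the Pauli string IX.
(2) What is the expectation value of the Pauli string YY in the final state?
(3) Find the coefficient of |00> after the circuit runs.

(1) The observable IX averages to 1.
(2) The observable YY averages to 0.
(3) |00> carries amplitude I/2 in the final state.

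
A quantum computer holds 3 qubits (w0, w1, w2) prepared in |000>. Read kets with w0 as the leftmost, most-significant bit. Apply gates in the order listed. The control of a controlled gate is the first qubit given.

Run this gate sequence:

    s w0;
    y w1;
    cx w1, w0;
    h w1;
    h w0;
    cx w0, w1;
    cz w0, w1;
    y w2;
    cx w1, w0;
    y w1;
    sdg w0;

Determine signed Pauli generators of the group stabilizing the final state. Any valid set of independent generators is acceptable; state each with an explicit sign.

One valid set of independent stabilizer generators is +YZI, -ZXI, -IIZ (any independent generating set of the same group is equally correct).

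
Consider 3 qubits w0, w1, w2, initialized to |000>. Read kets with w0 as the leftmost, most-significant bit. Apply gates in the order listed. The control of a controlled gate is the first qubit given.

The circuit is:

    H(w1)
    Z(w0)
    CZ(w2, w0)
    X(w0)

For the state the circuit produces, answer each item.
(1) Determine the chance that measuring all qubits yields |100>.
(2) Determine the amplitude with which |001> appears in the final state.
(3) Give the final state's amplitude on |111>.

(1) The probability of measuring |100> is 1/2.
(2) The amplitude on |001> is 0.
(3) The amplitude on |111> is 0.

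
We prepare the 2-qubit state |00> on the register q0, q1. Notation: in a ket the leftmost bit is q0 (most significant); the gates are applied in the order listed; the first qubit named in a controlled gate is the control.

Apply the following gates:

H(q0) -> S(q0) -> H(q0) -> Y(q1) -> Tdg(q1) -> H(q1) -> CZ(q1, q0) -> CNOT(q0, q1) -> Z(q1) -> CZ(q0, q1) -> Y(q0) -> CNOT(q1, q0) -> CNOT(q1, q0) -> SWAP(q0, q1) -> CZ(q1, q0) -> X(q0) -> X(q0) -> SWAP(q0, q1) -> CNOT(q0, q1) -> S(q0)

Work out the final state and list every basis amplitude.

The resulting statevector has amplitude sqrt(2)*(-1 + I)*exp(3*I*pi/4)/4 on |00>, sqrt(2)*(-1 + I)*exp(3*I*pi/4)/4 on |01>, sqrt(2)*(1 - I)*exp(3*I*pi/4)/4 on |10>, sqrt(2)*(-1 + I)*exp(3*I*pi/4)/4 on |11>. Key observation: gates 16-17 undo each other exactly, leaving only the rest of the circuit to track.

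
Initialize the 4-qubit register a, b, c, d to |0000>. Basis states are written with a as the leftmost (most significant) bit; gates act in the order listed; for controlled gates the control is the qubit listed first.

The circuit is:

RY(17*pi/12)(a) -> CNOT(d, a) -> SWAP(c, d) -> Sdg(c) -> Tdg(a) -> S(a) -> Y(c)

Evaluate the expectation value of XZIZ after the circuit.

The expectation value of XZIZ is -sqrt(3)/4 - 1/4.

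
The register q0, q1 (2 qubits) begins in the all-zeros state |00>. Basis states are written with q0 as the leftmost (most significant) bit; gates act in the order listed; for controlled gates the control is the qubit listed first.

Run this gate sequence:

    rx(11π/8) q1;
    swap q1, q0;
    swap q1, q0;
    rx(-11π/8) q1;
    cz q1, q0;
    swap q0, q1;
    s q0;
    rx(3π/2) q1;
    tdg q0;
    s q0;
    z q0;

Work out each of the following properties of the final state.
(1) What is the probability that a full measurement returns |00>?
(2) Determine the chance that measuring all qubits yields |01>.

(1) The probability of measuring |00> is 1/2. Key observation: the block from step 1 through step 4 cancels to the identity and can be dropped.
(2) The probability of measuring |01> is 1/2.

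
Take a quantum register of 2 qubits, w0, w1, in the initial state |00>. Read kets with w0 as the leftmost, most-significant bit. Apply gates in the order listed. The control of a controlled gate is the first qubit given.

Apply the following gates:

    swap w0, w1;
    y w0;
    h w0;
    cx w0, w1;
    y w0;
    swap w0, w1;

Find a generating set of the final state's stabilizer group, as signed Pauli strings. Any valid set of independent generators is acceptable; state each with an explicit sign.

The stabilizer group can be generated by +XX, -ZZ, among other valid generating sets.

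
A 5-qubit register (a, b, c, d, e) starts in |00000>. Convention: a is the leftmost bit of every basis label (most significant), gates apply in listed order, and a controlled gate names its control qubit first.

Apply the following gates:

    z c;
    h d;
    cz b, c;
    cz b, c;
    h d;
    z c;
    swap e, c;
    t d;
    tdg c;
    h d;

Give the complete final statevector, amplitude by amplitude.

The resulting statevector has amplitude sqrt(2)/2 on |00000>, sqrt(2)/2 on |00010>, and 0 on every other basis state. Key observation: gates 1-6 undo each other exactly, leaving only the rest of the circuit to track.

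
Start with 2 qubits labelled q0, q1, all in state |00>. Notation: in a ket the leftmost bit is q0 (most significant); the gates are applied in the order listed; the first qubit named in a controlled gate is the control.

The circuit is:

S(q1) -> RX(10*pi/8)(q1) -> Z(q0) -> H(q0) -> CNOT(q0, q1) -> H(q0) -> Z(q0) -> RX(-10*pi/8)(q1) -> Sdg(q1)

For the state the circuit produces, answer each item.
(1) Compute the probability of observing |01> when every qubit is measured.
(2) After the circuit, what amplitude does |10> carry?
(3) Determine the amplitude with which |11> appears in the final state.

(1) Outcome |01> occurs with probability 1/4.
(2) |10> carries amplitude -1/2 in the final state.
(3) The amplitude on |11> is -I/2.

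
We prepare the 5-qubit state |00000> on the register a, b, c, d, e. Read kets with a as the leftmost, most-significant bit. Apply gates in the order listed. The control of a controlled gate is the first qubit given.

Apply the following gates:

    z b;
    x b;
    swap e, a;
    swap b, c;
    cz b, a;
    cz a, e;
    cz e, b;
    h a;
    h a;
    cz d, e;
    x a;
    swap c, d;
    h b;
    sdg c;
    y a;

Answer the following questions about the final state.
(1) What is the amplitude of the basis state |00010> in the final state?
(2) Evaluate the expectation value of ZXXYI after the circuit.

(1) |00010> carries amplitude -sqrt(2)*I/2 in the final state. Key observation: steps 8-9 multiply out to the identity, so the circuit reduces to the remaining gates.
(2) In the final state, ZXXYI has expectation 0.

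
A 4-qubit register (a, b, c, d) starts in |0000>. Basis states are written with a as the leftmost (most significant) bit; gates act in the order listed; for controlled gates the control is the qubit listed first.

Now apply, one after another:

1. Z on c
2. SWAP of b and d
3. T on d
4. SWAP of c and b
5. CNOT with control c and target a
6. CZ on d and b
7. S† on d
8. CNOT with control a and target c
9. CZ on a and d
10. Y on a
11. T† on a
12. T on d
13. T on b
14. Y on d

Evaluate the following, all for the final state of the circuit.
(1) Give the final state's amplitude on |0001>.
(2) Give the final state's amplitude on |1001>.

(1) The amplitude on |0001> is 0.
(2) |1001> carries amplitude exp(3*I*pi/4) in the final state.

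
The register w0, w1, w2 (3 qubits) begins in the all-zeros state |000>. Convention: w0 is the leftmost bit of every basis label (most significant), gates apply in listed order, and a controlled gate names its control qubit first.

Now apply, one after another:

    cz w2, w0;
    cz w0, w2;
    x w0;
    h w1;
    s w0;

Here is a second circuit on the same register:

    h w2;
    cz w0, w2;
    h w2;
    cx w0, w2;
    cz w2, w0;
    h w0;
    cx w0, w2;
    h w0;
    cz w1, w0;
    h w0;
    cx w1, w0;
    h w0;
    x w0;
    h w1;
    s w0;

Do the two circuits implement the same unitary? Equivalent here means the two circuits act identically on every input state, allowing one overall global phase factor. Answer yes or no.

No: there is an input state on which the two circuits produce genuinely different outputs (not merely differing by a phase).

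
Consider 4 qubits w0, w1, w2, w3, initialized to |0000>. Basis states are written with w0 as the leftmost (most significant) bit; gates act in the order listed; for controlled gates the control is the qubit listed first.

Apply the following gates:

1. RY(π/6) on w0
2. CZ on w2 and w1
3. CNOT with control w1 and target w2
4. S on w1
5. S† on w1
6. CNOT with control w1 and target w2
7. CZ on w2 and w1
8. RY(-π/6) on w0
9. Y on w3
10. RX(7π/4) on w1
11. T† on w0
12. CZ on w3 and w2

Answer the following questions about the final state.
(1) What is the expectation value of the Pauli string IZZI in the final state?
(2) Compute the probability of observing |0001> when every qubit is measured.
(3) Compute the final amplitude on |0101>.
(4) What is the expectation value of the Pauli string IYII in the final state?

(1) The observable IZZI averages to sqrt(2)/2. Key observation: the block from step 1 through step 8 cancels to the identity and can be dropped.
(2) A full measurement returns |0001> with probability sqrt(2)/4 + 1/2.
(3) |0101> carries amplitude sqrt(2 - sqrt(2))/2 in the final state.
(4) The expectation value of IYII is sqrt(2)/2.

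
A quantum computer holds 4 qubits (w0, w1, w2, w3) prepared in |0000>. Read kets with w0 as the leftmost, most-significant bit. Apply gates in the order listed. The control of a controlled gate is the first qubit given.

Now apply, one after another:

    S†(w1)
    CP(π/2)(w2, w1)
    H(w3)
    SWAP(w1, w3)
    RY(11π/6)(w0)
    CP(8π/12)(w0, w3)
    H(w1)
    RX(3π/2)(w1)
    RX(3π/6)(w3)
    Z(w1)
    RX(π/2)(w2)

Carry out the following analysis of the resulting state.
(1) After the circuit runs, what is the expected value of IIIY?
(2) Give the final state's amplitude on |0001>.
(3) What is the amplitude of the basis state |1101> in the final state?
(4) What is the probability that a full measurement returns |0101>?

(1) In the final state, IIIY has expectation -1.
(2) The amplitude on |0001> is I*(-sqrt(3) - 1)/8.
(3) |1101> carries amplitude -1/8 + sqrt(3)/8 in the final state.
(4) A full measurement returns |0101> with probability sqrt(3)/32 + 1/16.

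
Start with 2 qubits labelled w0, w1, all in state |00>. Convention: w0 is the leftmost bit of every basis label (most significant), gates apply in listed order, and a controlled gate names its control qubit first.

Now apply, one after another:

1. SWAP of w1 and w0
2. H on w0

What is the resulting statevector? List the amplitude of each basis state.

After the circuit, the state carries amplitude sqrt(2)/2 on |00>, 0 on |01>, sqrt(2)/2 on |10>, 0 on |11>.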